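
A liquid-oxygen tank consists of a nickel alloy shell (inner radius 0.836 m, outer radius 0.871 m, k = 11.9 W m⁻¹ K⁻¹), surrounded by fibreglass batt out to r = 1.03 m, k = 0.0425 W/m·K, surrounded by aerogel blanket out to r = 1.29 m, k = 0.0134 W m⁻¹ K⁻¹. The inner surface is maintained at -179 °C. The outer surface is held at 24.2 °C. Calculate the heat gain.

Series thermal resistances, inner to outer:
  R_nickel alloy = (1/0.836 − 1/0.871)/(4πk) = 0.04807/(4π·11.9) = 3.214×10^-4 K/W
  R_fibreglass batt = (1/0.871 − 1/1.03)/(4πk) = 0.1772/(4π·0.0425) = 0.3319 K/W
  R_aerogel blanket = (1/1.03 − 1/1.29)/(4πk) = 0.1957/(4π·0.0134) = 1.162 K/W
ΣR = 3.214×10^-4 + 0.3319 + 1.162 = 1.494 K/W
Q = ΔT/ΣR = (-179 °C − 24.2 °C)/1.494 = -136 W
(Negative Q ⇒ heat flows inward; heat gain = 136 W.)

Q = 136 W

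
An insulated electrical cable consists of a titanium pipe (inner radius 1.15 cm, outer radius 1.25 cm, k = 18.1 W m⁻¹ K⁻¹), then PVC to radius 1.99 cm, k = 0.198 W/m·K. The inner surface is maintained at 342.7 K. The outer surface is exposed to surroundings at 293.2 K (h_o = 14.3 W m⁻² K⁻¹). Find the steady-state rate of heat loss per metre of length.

Q' = 53.0 W/m

Treat each layer as a resistance in series:
  R'_titanium = ln(0.0125/0.0115)/(2πk) = 0.08338/(2π·18.1) = 7.332×10^-4 m·K/W
  R'_PVC = ln(0.0199/0.0125)/(2πk) = 0.4650/(2π·0.198) = 0.3738 m·K/W
  R'_conv,out = 1/(2πr h) = 1/(2π·0.0199·14.3) = 0.5593 m·K/W
ΣR = 7.332×10^-4 + 0.3738 + 0.5593 = 0.9338 m·K/W
Q' = ΔT/ΣR = (342.7 K − 293.2 K)/0.9338 = 53.0 W/m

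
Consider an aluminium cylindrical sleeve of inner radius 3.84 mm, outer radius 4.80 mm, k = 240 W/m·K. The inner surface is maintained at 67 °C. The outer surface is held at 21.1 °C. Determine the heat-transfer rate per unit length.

Q' = 310 kW/m

Q' = 2πk·ΔT/ln(r₂/r₁) = 2π × 240 × 45.9 / ln(0.00480/0.00384) = 3.10×10^5 W/m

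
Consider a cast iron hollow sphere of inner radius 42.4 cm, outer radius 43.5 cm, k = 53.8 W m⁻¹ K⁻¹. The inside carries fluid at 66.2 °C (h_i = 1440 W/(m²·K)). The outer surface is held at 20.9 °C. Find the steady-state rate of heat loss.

Q = 115 kW

Series thermal resistances, inner to outer:
  R_conv,in = 1/(4πr²h) = 1/(4π·0.424²·1440) = 3.074×10^-4 K/W
  R_cast iron = (1/0.424 − 1/0.435)/(4πk) = 0.05964/(4π·53.8) = 8.822×10^-5 K/W
ΣR = 3.074×10^-4 + 8.822×10^-5 = 3.956×10^-4 K/W
Q = ΔT/ΣR = (66.2 °C − 20.9 °C)/3.956×10^-4 = 1.15×10^5 W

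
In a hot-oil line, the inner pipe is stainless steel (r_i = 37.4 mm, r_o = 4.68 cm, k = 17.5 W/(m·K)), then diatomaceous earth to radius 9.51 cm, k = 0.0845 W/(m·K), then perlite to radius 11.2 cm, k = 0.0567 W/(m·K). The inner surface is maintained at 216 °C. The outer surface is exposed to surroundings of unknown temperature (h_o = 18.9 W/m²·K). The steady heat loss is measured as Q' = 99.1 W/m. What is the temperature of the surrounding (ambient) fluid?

Sum the resistances:
  R'_stainless steel = ln(0.0468/0.0374)/(2πk) = 0.2242/(2π·17.5) = 0.002039 m·K/W
  R'_diatomaceous earth = ln(0.0951/0.0468)/(2πk) = 0.7090/(2π·0.0845) = 1.335 m·K/W
  R'_perlite = ln(0.112/0.0951)/(2πk) = 0.1636/(2π·0.0567) = 0.4591 m·K/W
  R'_conv,out = 1/(2πr h) = 1/(2π·0.112·18.9) = 0.07519 m·K/W
ΣR = 1.872 m·K/W
ΔT = Q'·ΣR = 99.1 × 1.872 = 185.5 K
Heat flows outward, so T_out = T_in − ΔT = 216 − 185.5 = 30.5 °C

T_out = 30.5 °C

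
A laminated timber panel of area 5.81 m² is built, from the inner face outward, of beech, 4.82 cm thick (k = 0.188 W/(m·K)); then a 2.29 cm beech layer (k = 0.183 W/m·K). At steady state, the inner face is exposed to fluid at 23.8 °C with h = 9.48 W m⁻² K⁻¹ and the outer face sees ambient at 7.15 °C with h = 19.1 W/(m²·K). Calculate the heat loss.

Treat each layer as a resistance in series:
  R_conv,in = 1/(hA) = 1/(9.48·5.81) = 0.01816 K/W
  R_beech = L/(kA) = 0.0482/(0.188·5.81) = 0.04413 K/W
  R_beech = L/(kA) = 0.0229/(0.183·5.81) = 0.02154 K/W
  R_conv,out = 1/(hA) = 1/(19.1·5.81) = 0.009011 K/W
ΣR = 0.01816 + 0.04413 + 0.02154 + 0.009011 = 0.09284 K/W
Q = ΔT/ΣR = (23.8 °C − 7.15 °C)/0.09284 = 179 W

Q = 179 W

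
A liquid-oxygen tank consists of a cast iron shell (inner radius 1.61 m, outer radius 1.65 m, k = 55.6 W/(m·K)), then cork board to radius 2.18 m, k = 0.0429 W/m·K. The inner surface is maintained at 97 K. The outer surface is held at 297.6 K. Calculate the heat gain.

Q = 734 W

Series thermal resistances, inner to outer:
  R_cast iron = (1/1.61 − 1/1.65)/(4πk) = 0.01506/(4π·55.6) = 2.155×10^-5 K/W
  R_cork board = (1/1.65 − 1/2.18)/(4πk) = 0.1473/(4π·0.0429) = 0.2733 K/W
ΣR = 2.155×10^-5 + 0.2733 = 0.2733 K/W
Q = ΔT/ΣR = (97 K − 297.6 K)/0.2733 = -734 W
(Negative Q ⇒ heat flows inward; heat gain = 734 W.)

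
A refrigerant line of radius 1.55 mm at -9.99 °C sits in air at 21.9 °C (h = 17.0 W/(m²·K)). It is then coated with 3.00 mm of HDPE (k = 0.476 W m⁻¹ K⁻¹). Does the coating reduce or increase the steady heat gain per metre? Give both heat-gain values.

increases: 5.28 → 13.2 W/m

Critical radius for a cylinder: r_cr = k/h = 0.0280 m = 2.80 cm.
Outer radius after coating: r₂ = 0.00155 + 0.00300 = 0.00455 m.
Since r₁ < r_cr and r₂ ≤ r_cr, the coating moves toward the maximum at r_cr — heat gain rises.
Bare: R = 1/(2πr₁h) = 6.040 m·K/W; Q = 31.89/6.040 = 5.28 W/m.
Coated: R = R_cond + R_conv = 2.418 m·K/W; Q = 31.89/2.418 = 13.2 W/m.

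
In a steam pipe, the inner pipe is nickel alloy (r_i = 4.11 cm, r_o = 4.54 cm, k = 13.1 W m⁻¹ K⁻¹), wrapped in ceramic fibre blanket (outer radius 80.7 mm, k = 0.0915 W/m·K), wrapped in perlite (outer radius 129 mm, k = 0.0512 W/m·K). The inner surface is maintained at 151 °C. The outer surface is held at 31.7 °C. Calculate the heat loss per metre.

Q' = 48.5 W/m

Series thermal resistances, inner to outer:
  R'_nickel alloy = ln(0.0454/0.0411)/(2πk) = 0.09950/(2π·13.1) = 0.001209 m·K/W
  R'_ceramic fibre blanket = ln(0.0807/0.0454)/(2πk) = 0.5752/(2π·0.0915) = 1.001 m·K/W
  R'_perlite = ln(0.129/0.0807)/(2πk) = 0.4691/(2π·0.0512) = 1.458 m·K/W
ΣR = 0.001209 + 1.001 + 1.458 = 2.460 m·K/W
Q' = ΔT/ΣR = (151 °C − 31.7 °C)/2.460 = 48.5 W/m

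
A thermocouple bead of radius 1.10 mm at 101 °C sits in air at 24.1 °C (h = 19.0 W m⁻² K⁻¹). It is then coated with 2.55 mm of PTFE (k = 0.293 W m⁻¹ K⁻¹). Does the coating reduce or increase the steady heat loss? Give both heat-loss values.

increases: 0.0222 → 0.158 W

Critical radius for a sphere: r_cr = 2k/h = 0.0308 m = 3.08 cm.
Outer radius after coating: r₂ = 0.00110 + 0.00255 = 0.00365 m.
Since r₁ < r_cr and r₂ ≤ r_cr, the coating moves toward the maximum at r_cr — heat loss rises.
Bare: R = 1/(4πr₁²h) = 3461 K/W; Q = 76.9/3461 = 0.0222 W.
Coated: R = R_cond + R_conv = 486.9 K/W; Q = 76.9/486.9 = 0.158 W.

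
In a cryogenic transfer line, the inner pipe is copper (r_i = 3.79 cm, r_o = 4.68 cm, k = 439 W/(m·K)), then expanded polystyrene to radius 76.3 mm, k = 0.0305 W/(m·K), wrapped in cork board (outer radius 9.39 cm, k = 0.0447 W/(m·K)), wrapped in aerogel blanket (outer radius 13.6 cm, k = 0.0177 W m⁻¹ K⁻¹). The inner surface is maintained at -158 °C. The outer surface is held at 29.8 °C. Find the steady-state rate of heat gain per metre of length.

Q' = 28.4 W/m

Treat each layer as a resistance in series:
  R'_copper = ln(0.0468/0.0379)/(2πk) = 0.2109/(2π·439) = 7.647×10^-5 m·K/W
  R'_expanded polystyrene = ln(0.0763/0.0468)/(2πk) = 0.4888/(2π·0.0305) = 2.551 m·K/W
  R'_cork board = ln(0.0939/0.0763)/(2πk) = 0.2076/(2π·0.0447) = 0.7390 m·K/W
  R'_aerogel blanket = ln(0.136/0.0939)/(2πk) = 0.3704/(2π·0.0177) = 3.331 m·K/W
ΣR = 7.647×10^-5 + 2.551 + 0.7390 + 3.331 = 6.621 m·K/W
Q' = ΔT/ΣR = (-158 °C − 29.8 °C)/6.621 = -28.4 W/m
(Negative Q' ⇒ heat flows inward; heat gain = 28.4 W/m.)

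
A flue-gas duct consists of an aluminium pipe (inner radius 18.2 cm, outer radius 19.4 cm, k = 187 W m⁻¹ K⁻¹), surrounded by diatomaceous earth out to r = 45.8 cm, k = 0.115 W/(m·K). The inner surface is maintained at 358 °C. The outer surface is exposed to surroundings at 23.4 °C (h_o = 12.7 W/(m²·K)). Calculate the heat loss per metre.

Resistance network (inner→outer):
  R'_aluminium = ln(0.194/0.182)/(2πk) = 0.06385/(2π·187) = 5.434×10^-5 m·K/W
  R'_diatomaceous earth = ln(0.458/0.194)/(2πk) = 0.8590/(2π·0.115) = 1.189 m·K/W
  R'_conv,out = 1/(2πr h) = 1/(2π·0.458·12.7) = 0.02736 m·K/W
ΣR = 5.434×10^-5 + 1.189 + 0.02736 = 1.216 m·K/W
Q' = ΔT/ΣR = (358 °C − 23.4 °C)/1.216 = 275 W/m

Q' = 275 W/m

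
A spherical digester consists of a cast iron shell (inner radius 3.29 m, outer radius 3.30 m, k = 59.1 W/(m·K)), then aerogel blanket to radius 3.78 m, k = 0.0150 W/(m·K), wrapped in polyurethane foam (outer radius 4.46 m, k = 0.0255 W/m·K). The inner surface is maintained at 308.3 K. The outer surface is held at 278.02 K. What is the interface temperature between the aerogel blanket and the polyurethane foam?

T = 289.6 K

Resistance network (inner→outer):
  R_cast iron = (1/3.29 − 1/3.30)/(4πk) = 9.211×10^-4/(4π·59.1) = 1.240×10^-6 K/W
  R_aerogel blanket = (1/3.30 − 1/3.78)/(4πk) = 0.03848/(4π·0.0150) = 0.2041 K/W
  R_polyurethane foam = (1/3.78 − 1/4.46)/(4πk) = 0.04034/(4π·0.0255) = 0.1259 K/W
ΣR = 1.240×10^-6 + 0.2041 + 0.1259 = 0.3300 K/W
Q = ΔT/ΣR = (308.3 K − 278.02 K)/0.3300 = 91.76 W
From the inner boundary to the aerogel blanket/polyurethane foam interface, ΣR_partial = 0.2041 K/W.
T_interface = T_in − Q·ΣR_partial = 308.3 K − (91.76)(0.2041) = 289.6 K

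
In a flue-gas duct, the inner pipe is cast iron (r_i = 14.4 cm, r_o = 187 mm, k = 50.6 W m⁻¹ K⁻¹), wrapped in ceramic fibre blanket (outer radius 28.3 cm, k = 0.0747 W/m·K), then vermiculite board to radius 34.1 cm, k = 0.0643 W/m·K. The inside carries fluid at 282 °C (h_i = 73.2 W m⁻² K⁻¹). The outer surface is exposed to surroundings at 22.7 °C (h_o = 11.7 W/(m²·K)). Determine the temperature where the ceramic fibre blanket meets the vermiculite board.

Resistance network (inner→outer):
  R'_conv,in = 1/(2πr h) = 1/(2π·0.144·73.2) = 0.01510 m·K/W
  R'_cast iron = ln(0.187/0.144)/(2πk) = 0.2613/(2π·50.6) = 8.219×10^-4 m·K/W
  R'_ceramic fibre blanket = ln(0.283/0.187)/(2πk) = 0.4143/(2π·0.0747) = 0.8828 m·K/W
  R'_vermiculite board = ln(0.341/0.283)/(2πk) = 0.1864/(2π·0.0643) = 0.4615 m·K/W
  R'_conv,out = 1/(2πr h) = 1/(2π·0.341·11.7) = 0.03989 m·K/W
ΣR = 0.01510 + 8.219×10^-4 + 0.8828 + 0.4615 + 0.03989 = 1.400 m·K/W
Q' = ΔT/ΣR = (282 °C − 22.7 °C)/1.400 = 185.2 W/m
From the inner boundary to the ceramic fibre blanket/vermiculite board interface, ΣR_partial = 0.8987 m·K/W.
T_interface = T_in − Q'·ΣR_partial = 282 °C − (185.2)(0.8987) = 116 °C

T = 116 °C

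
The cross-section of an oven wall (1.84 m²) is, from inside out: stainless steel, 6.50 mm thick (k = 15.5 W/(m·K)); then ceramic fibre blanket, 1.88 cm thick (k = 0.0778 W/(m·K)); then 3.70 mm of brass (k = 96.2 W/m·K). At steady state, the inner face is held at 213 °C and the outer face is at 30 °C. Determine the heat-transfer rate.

Q = 1390 W

Resistance network (inner→outer):
  R_stainless steel = L/(kA) = 0.00650/(15.5·1.84) = 2.279×10^-4 K/W
  R_ceramic fibre blanket = L/(kA) = 0.0188/(0.0778·1.84) = 0.1313 K/W
  R_brass = L/(kA) = 0.00370/(96.2·1.84) = 2.090×10^-5 K/W
ΣR = 2.279×10^-4 + 0.1313 + 2.090×10^-5 = 0.1315 K/W
Q = ΔT/ΣR = (213 °C − 30 °C)/0.1315 = 1390 W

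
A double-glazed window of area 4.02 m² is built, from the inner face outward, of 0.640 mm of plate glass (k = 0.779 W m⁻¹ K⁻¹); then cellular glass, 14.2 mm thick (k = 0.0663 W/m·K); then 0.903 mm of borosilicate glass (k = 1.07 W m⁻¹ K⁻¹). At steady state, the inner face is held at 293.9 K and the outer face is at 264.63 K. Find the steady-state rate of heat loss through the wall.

Series thermal resistances, inner to outer:
  R_plate glass = L/(kA) = 6.40×10^-4/(0.779·4.02) = 2.044×10^-4 K/W
  R_cellular glass = L/(kA) = 0.0142/(0.0663·4.02) = 0.05328 K/W
  R_borosilicate glass = L/(kA) = 9.03×10^-4/(1.07·4.02) = 2.099×10^-4 K/W
ΣR = 2.044×10^-4 + 0.05328 + 2.099×10^-4 = 0.05369 K/W
Q = ΔT/ΣR = (293.9 K − 264.63 K)/0.05369 = 545 W

Q = 545 W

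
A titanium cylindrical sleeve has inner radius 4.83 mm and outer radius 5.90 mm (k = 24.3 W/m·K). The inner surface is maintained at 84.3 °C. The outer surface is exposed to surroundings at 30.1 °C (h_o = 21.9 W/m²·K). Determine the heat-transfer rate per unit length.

Treat each layer as a resistance in series:
  R'_titanium = ln(0.00590/0.00483)/(2πk) = 0.2001/(2π·24.3) = 0.001311 m·K/W
  R'_conv,out = 1/(2πr h) = 1/(2π·0.00590·21.9) = 1.232 m·K/W
ΣR = 0.001311 + 1.232 = 1.233 m·K/W
Q' = ΔT/ΣR = (84.3 °C − 30.1 °C)/1.233 = 44.0 W/m

Q' = 44.0 W/m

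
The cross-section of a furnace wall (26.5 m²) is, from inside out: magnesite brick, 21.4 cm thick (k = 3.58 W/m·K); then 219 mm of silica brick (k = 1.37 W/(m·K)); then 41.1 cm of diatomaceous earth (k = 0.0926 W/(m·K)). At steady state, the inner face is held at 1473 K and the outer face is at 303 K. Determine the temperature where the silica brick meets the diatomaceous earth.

Treat each layer as a resistance in series:
  R_magnesite brick = L/(kA) = 0.214/(3.58·26.5) = 0.002256 K/W
  R_silica brick = L/(kA) = 0.219/(1.37·26.5) = 0.006032 K/W
  R_diatomaceous earth = L/(kA) = 0.411/(0.0926·26.5) = 0.1675 K/W
ΣR = 0.002256 + 0.006032 + 0.1675 = 0.1758 K/W
Q = ΔT/ΣR = (1473 K − 303 K)/0.1758 = 6655 W
From the inner boundary to the silica brick/diatomaceous earth interface, ΣR_partial = 0.008288 K/W.
T_interface = T_in − Q·ΣR_partial = 1473 K − (6655)(0.008288) = 1418 K

T = 1418 K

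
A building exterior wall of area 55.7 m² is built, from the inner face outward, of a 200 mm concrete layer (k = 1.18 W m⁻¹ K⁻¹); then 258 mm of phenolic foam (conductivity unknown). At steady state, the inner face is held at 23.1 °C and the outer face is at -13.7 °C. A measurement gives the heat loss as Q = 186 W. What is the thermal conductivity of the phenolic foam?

k = 0.0238 W/m·K

ΣR = ΔT/Q = |23.1 − -13.7|/186 = 0.1978 K/W
Known resistances:
  R_concrete = L/(kA) = 0.200/(1.18·55.7) = 0.003043 K/W
R_phenolic foam = ΣR − ΣR_known = 0.1978 − 0.003043 = 0.1948 K/W
L/(kA) = 0.1948 ⇒ k = 0.258/(0.1948·55.7) = 0.0238 W/m·K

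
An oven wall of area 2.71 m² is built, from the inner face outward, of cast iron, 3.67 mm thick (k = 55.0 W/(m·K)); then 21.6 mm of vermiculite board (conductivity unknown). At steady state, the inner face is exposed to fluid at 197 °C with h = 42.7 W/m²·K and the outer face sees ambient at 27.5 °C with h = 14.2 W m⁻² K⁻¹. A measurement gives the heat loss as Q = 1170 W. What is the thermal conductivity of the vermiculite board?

ΣR = ΔT/Q = |197 − 27.5|/1170 = 0.1449 K/W
Known resistances:
  R_conv,in = 1/(hA) = 1/(42.7·2.71) = 0.008642 K/W
  R_cast iron = L/(kA) = 0.00367/(55.0·2.71) = 2.462×10^-5 K/W
  R_conv,out = 1/(hA) = 1/(14.2·2.71) = 0.02599 K/W
R_vermiculite board = ΣR − ΣR_known = 0.1449 − 0.03466 = 0.1102 K/W
L/(kA) = 0.1102 ⇒ k = 0.0216/(0.1102·2.71) = 0.0723 W/m·K

k = 0.0723 W/m·K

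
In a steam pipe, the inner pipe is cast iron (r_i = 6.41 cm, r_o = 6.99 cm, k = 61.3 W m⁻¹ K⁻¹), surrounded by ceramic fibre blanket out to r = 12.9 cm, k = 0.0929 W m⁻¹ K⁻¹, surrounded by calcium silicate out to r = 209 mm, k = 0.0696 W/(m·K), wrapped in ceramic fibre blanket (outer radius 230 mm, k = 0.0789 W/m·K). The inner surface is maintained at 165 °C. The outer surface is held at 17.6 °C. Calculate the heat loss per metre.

Treat each layer as a resistance in series:
  R'_cast iron = ln(0.0699/0.0641)/(2πk) = 0.08662/(2π·61.3) = 2.249×10^-4 m·K/W
  R'_ceramic fibre blanket = ln(0.129/0.0699)/(2πk) = 0.6127/(2π·0.0929) = 1.050 m·K/W
  R'_calcium silicate = ln(0.209/0.129)/(2πk) = 0.4825/(2π·0.0696) = 1.103 m·K/W
  R'_ceramic fibre blanket = ln(0.230/0.209)/(2πk) = 0.09575/(2π·0.0789) = 0.1931 m·K/W
ΣR = 2.249×10^-4 + 1.050 + 1.103 + 0.1931 = 2.346 m·K/W
Q' = ΔT/ΣR = (165 °C − 17.6 °C)/2.346 = 62.8 W/m

Q' = 62.8 W/m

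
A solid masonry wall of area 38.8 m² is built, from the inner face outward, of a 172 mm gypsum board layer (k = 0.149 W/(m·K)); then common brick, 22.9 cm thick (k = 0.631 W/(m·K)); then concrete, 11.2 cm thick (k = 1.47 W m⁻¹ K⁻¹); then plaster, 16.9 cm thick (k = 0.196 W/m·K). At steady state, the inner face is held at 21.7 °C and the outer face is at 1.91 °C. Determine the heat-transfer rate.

Q = 313 W

Series thermal resistances, inner to outer:
  R_gypsum board = L/(kA) = 0.172/(0.149·38.8) = 0.02975 K/W
  R_common brick = L/(kA) = 0.229/(0.631·38.8) = 0.009354 K/W
  R_concrete = L/(kA) = 0.112/(1.47·38.8) = 0.001964 K/W
  R_plaster = L/(kA) = 0.169/(0.196·38.8) = 0.02222 K/W
ΣR = 0.02975 + 0.009354 + 0.001964 + 0.02222 = 0.06329 K/W
Q = ΔT/ΣR = (21.7 °C − 1.91 °C)/0.06329 = 313 W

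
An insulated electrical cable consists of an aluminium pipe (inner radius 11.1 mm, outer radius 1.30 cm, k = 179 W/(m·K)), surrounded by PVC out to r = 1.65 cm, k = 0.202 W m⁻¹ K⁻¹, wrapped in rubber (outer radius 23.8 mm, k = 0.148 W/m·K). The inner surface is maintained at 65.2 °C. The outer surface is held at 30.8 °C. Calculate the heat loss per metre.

Resistance network (inner→outer):
  R'_aluminium = ln(0.0130/0.0111)/(2πk) = 0.1580/(2π·179) = 1.405×10^-4 m·K/W
  R'_PVC = ln(0.0165/0.0130)/(2πk) = 0.2384/(2π·0.202) = 0.1878 m·K/W
  R'_rubber = ln(0.0238/0.0165)/(2πk) = 0.3663/(2π·0.148) = 0.3939 m·K/W
ΣR = 1.405×10^-4 + 0.1878 + 0.3939 = 0.5818 m·K/W
Q' = ΔT/ΣR = (65.2 °C − 30.8 °C)/0.5818 = 59.1 W/m

Q' = 59.1 W/m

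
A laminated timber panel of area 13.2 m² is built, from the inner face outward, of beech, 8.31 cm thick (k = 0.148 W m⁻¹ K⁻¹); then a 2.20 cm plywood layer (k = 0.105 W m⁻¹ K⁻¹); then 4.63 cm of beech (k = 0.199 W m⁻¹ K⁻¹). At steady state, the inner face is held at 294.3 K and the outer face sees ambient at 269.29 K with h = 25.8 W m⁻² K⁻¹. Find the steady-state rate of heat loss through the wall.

Q = 317 W

Treat each layer as a resistance in series:
  R_beech = L/(kA) = 0.0831/(0.148·13.2) = 0.04254 K/W
  R_plywood = L/(kA) = 0.0220/(0.105·13.2) = 0.01587 K/W
  R_beech = L/(kA) = 0.0463/(0.199·13.2) = 0.01763 K/W
  R_conv,out = 1/(hA) = 1/(25.8·13.2) = 0.002936 K/W
ΣR = 0.04254 + 0.01587 + 0.01763 + 0.002936 = 0.07898 K/W
Q = ΔT/ΣR = (294.3 K − 269.29 K)/0.07898 = 317 W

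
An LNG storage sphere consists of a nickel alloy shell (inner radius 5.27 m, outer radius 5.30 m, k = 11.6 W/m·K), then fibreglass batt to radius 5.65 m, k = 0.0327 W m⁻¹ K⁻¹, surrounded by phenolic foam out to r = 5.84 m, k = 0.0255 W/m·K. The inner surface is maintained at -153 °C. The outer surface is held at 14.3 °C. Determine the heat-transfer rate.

Q = 3.60 kW

Series thermal resistances, inner to outer:
  R_nickel alloy = (1/5.27 − 1/5.30)/(4πk) = 0.001074/(4π·11.6) = 7.368×10^-6 K/W
  R_fibreglass batt = (1/5.30 − 1/5.65)/(4πk) = 0.01169/(4π·0.0327) = 0.02844 K/W
  R_phenolic foam = (1/5.65 − 1/5.84)/(4πk) = 0.005758/(4π·0.0255) = 0.01797 K/W
ΣR = 7.368×10^-6 + 0.02844 + 0.01797 = 0.04642 K/W
Q = ΔT/ΣR = (-153 °C − 14.3 °C)/0.04642 = -3600 W
(Negative Q ⇒ heat flows inward; heat gain = 3600 W.)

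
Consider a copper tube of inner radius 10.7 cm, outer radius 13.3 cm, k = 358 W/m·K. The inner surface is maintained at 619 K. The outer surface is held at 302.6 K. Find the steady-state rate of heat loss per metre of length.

Q' = 3270 kW/m

Q' = 2πk·ΔT/ln(r₂/r₁) = 2π × 358 × 316.4 / ln(0.133/0.107) = 3.27×10^6 W/m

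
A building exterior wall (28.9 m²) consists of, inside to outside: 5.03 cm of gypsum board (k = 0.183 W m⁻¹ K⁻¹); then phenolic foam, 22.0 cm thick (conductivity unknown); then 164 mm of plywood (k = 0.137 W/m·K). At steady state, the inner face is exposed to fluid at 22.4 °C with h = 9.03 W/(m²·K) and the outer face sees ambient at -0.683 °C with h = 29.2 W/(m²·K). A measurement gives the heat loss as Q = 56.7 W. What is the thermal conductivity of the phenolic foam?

k = 0.0217 W/m·K

ΣR = ΔT/Q = |22.4 − -0.683|/56.7 = 0.4071 K/W
Known resistances:
  R_conv,in = 1/(hA) = 1/(9.03·28.9) = 0.003832 K/W
  R_gypsum board = L/(kA) = 0.0503/(0.183·28.9) = 0.009511 K/W
  R_plywood = L/(kA) = 0.164/(0.137·28.9) = 0.04142 K/W
  R_conv,out = 1/(hA) = 1/(29.2·28.9) = 0.001185 K/W
R_phenolic foam = ΣR − ΣR_known = 0.4071 − 0.05595 = 0.3512 K/W
L/(kA) = 0.3512 ⇒ k = 0.220/(0.3512·28.9) = 0.0217 W/m·K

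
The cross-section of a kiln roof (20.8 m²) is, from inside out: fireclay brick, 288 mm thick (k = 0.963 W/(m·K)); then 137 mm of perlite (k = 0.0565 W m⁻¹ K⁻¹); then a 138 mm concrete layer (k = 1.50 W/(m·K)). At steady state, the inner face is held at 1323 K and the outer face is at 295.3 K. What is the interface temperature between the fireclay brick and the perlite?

T = 1214 K

Resistance network (inner→outer):
  R_fireclay brick = L/(kA) = 0.288/(0.963·20.8) = 0.01438 K/W
  R_perlite = L/(kA) = 0.137/(0.0565·20.8) = 0.1166 K/W
  R_concrete = L/(kA) = 0.138/(1.50·20.8) = 0.004423 K/W
ΣR = 0.01438 + 0.1166 + 0.004423 = 0.1354 K/W
Q = ΔT/ΣR = (1323 K − 295.3 K)/0.1354 = 7590 W
From the inner boundary to the fireclay brick/perlite interface, ΣR_partial = 0.01438 K/W.
T_interface = T_in − Q·ΣR_partial = 1323 K − (7590)(0.01438) = 1214 K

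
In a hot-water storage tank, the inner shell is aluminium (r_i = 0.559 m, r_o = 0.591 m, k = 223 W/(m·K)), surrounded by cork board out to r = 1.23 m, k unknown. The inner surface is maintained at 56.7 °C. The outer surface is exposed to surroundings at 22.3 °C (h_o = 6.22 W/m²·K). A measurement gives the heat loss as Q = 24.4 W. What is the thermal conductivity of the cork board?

k = 0.0499 W/m·K

ΣR = ΔT/Q = |56.7 − 22.3|/24.4 = 1.410 K/W
Known resistances:
  R_aluminium = (1/0.559 − 1/0.591)/(4πk) = 0.09686/(4π·223) = 3.456×10^-5 K/W
  R_conv,out = 1/(4πr²h) = 1/(4π·1.23²·6.22) = 0.008456 K/W
R_cork board = ΣR − ΣR_known = 1.410 − 0.008491 = 1.402 K/W
(1/r₁−1/r₂)/(4πk) = 1.402 ⇒ k = 0.8790/(4π·1.402) = 0.0499 W/m·K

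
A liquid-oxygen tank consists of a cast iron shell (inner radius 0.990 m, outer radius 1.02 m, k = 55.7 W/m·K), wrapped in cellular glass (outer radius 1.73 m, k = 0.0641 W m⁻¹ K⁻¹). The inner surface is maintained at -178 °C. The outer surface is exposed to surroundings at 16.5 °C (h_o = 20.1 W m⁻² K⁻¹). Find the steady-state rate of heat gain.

Q = 388 W

Series thermal resistances, inner to outer:
  R_cast iron = (1/0.990 − 1/1.02)/(4πk) = 0.02971/(4π·55.7) = 4.244×10^-5 K/W
  R_cellular glass = (1/1.02 − 1/1.73)/(4πk) = 0.4024/(4π·0.0641) = 0.4995 K/W
  R_conv,out = 1/(4πr²h) = 1/(4π·1.73²·20.1) = 0.001323 K/W
ΣR = 4.244×10^-5 + 0.4995 + 0.001323 = 0.5009 K/W
Q = ΔT/ΣR = (-178 °C − 16.5 °C)/0.5009 = -388 W
(Negative Q ⇒ heat flows inward; heat gain = 388 W.)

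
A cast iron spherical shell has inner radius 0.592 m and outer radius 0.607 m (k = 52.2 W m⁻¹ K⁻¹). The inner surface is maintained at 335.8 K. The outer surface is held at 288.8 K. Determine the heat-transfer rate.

Q = 7.39×10^5 W

Q = 4πk·ΔT/(1/r₁ − 1/r₂) = 4π × 52.2 × 47 / (1/0.592 − 1/0.607) = 7.39×10^5 W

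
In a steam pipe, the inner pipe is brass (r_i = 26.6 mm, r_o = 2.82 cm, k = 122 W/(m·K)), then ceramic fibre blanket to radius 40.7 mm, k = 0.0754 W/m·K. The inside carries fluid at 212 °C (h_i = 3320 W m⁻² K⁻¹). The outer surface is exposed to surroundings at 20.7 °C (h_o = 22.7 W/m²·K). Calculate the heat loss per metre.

Resistance network (inner→outer):
  R'_conv,in = 1/(2πr h) = 1/(2π·0.0266·3320) = 0.001802 m·K/W
  R'_brass = ln(0.0282/0.0266)/(2πk) = 0.05841/(2π·122) = 7.620×10^-5 m·K/W
  R'_ceramic fibre blanket = ln(0.0407/0.0282)/(2πk) = 0.3669/(2π·0.0754) = 0.7745 m·K/W
  R'_conv,out = 1/(2πr h) = 1/(2π·0.0407·22.7) = 0.1723 m·K/W
ΣR = 0.001802 + 7.620×10^-5 + 0.7745 + 0.1723 = 0.9487 m·K/W
Q' = ΔT/ΣR = (212 °C − 20.7 °C)/0.9487 = 202 W/m

Q' = 202 W/m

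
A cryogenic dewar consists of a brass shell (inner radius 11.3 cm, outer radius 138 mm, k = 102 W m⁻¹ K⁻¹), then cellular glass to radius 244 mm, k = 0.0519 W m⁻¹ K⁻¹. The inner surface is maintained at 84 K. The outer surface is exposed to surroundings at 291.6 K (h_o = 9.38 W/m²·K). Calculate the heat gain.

Q = 41.8 W

Treat each layer as a resistance in series:
  R_brass = (1/0.113 − 1/0.138)/(4πk) = 1.603/(4π·102) = 0.001251 K/W
  R_cellular glass = (1/0.138 − 1/0.244)/(4πk) = 3.148/(4π·0.0519) = 4.827 K/W
  R_conv,out = 1/(4πr²h) = 1/(4π·0.244²·9.38) = 0.1425 K/W
ΣR = 0.001251 + 4.827 + 0.1425 = 4.971 K/W
Q = ΔT/ΣR = (84 K − 291.6 K)/4.971 = -41.8 W
(Negative Q ⇒ heat flows inward; heat gain = 41.8 W.)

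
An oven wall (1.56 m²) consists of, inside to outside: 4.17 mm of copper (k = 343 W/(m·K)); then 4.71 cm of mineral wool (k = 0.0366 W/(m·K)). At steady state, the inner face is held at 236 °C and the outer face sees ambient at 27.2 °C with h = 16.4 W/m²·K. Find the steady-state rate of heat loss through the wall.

Treat each layer as a resistance in series:
  R_copper = L/(kA) = 0.00417/(343·1.56) = 7.793×10^-6 K/W
  R_mineral wool = L/(kA) = 0.0471/(0.0366·1.56) = 0.8249 K/W
  R_conv,out = 1/(hA) = 1/(16.4·1.56) = 0.03909 K/W
ΣR = 7.793×10^-6 + 0.8249 + 0.03909 = 0.8640 K/W
Q = ΔT/ΣR = (236 °C − 27.2 °C)/0.8640 = 242 W

Q = 242 W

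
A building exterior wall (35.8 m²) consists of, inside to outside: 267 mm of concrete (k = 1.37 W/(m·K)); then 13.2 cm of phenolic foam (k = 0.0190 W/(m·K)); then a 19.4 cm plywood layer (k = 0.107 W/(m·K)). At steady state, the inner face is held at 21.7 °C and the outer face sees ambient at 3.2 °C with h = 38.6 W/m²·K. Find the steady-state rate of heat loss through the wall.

Q = 73.7 W

Resistance network (inner→outer):
  R_concrete = L/(kA) = 0.267/(1.37·35.8) = 0.005444 K/W
  R_phenolic foam = L/(kA) = 0.132/(0.0190·35.8) = 0.1941 K/W
  R_plywood = L/(kA) = 0.194/(0.107·35.8) = 0.05064 K/W
  R_conv,out = 1/(hA) = 1/(38.6·35.8) = 7.237×10^-4 K/W
ΣR = 0.005444 + 0.1941 + 0.05064 + 7.237×10^-4 = 0.2509 K/W
Q = ΔT/ΣR = (21.7 °C − 3.2 °C)/0.2509 = 73.7 W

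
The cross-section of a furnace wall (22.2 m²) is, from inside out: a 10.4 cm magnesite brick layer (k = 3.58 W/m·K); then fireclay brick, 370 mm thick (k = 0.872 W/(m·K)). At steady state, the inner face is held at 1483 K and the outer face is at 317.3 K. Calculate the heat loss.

Resistance network (inner→outer):
  R_magnesite brick = L/(kA) = 0.104/(3.58·22.2) = 0.001309 K/W
  R_fireclay brick = L/(kA) = 0.370/(0.872·22.2) = 0.01911 K/W
ΣR = 0.001309 + 0.01911 = 0.02042 K/W
Q = ΔT/ΣR = (1483 K − 317.3 K)/0.02042 = 57100 W

Q = 57100 W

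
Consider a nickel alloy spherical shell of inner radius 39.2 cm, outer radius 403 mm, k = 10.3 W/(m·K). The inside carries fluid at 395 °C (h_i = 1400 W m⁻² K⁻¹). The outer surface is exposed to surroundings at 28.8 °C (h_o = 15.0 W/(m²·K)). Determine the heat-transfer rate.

Resistance network (inner→outer):
  R_conv,in = 1/(4πr²h) = 1/(4π·0.392²·1400) = 3.699×10^-4 K/W
  R_nickel alloy = (1/0.392 − 1/0.403)/(4πk) = 0.06963/(4π·10.3) = 5.380×10^-4 K/W
  R_conv,out = 1/(4πr²h) = 1/(4π·0.403²·15.0) = 0.03267 K/W
ΣR = 3.699×10^-4 + 5.380×10^-4 + 0.03267 = 0.03358 K/W
Q = ΔT/ΣR = (395 °C − 28.8 °C)/0.03358 = 10900 W

Q = 10.9 kW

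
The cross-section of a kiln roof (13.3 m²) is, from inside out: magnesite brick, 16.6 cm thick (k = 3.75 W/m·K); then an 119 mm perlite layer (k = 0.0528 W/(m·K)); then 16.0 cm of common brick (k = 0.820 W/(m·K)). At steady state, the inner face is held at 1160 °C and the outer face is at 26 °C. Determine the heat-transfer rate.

Resistance network (inner→outer):
  R_magnesite brick = L/(kA) = 0.166/(3.75·13.3) = 0.003328 K/W
  R_perlite = L/(kA) = 0.119/(0.0528·13.3) = 0.1695 K/W
  R_common brick = L/(kA) = 0.160/(0.820·13.3) = 0.01467 K/W
ΣR = 0.003328 + 0.1695 + 0.01467 = 0.1875 K/W
Q = ΔT/ΣR = (1160 °C − 26 °C)/0.1875 = 6050 W

Q = 6.05 kW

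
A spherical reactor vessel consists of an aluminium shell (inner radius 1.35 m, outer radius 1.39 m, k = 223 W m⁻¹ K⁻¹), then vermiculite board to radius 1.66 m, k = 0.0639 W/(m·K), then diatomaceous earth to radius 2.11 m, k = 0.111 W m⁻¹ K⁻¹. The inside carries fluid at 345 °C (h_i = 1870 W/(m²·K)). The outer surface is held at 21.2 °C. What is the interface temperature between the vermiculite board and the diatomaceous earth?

Treat each layer as a resistance in series:
  R_conv,in = 1/(4πr²h) = 1/(4π·1.35²·1870) = 2.335×10^-5 K/W
  R_aluminium = (1/1.35 − 1/1.39)/(4πk) = 0.02132/(4π·223) = 7.607×10^-6 K/W
  R_vermiculite board = (1/1.39 − 1/1.66)/(4πk) = 0.1170/(4π·0.0639) = 0.1457 K/W
  R_diatomaceous earth = (1/1.66 − 1/2.11)/(4πk) = 0.1285/(4π·0.111) = 0.09211 K/W
ΣR = 2.335×10^-5 + 7.607×10^-6 + 0.1457 + 0.09211 = 0.2378 K/W
Q = ΔT/ΣR = (345 °C − 21.2 °C)/0.2378 = 1362 W
From the inner boundary to the vermiculite board/diatomaceous earth interface, ΣR_partial = 0.1457 K/W.
T_interface = T_in − Q·ΣR_partial = 345 °C − (1362)(0.1457) = 147 °C

T = 147 °C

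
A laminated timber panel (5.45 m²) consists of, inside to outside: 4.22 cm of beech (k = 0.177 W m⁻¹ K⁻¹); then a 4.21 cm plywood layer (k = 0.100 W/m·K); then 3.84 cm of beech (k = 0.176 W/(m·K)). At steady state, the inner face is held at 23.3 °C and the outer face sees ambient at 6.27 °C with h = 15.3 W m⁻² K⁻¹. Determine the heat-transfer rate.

Treat each layer as a resistance in series:
  R_beech = L/(kA) = 0.0422/(0.177·5.45) = 0.04375 K/W
  R_plywood = L/(kA) = 0.0421/(0.100·5.45) = 0.07725 K/W
  R_beech = L/(kA) = 0.0384/(0.176·5.45) = 0.04003 K/W
  R_conv,out = 1/(hA) = 1/(15.3·5.45) = 0.01199 K/W
ΣR = 0.04375 + 0.07725 + 0.04003 + 0.01199 = 0.1730 K/W
Q = ΔT/ΣR = (23.3 °C − 6.27 °C)/0.1730 = 98.4 W

Q = 98.4 W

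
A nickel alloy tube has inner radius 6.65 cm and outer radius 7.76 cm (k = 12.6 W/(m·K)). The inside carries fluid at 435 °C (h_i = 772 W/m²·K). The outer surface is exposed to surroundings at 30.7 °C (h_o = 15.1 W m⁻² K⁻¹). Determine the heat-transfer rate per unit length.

Q' = 2.87 kW/m

Resistance network (inner→outer):
  R'_conv,in = 1/(2πr h) = 1/(2π·0.0665·772) = 0.003100 m·K/W
  R'_nickel alloy = ln(0.0776/0.0665)/(2πk) = 0.1544/(2π·12.6) = 0.001950 m·K/W
  R'_conv,out = 1/(2πr h) = 1/(2π·0.0776·15.1) = 0.1358 m·K/W
ΣR = 0.003100 + 0.001950 + 0.1358 = 0.1409 m·K/W
Q' = ΔT/ΣR = (435 °C − 30.7 °C)/0.1409 = 2870 W/m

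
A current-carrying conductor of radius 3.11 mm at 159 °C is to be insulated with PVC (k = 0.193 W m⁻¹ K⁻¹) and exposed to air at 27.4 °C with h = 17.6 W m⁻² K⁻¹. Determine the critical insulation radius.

r_cr = 1.10 cm

For a cylinder, r_cr = k_ins/h = 0.193/17.6 = 0.0110 m = 1.10 cm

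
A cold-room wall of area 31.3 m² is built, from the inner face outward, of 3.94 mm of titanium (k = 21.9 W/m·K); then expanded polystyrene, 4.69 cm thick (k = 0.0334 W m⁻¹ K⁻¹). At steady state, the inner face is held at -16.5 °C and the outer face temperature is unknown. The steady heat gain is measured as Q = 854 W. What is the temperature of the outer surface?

T_out = 21.8 °C

Sum the resistances:
  R_titanium = L/(kA) = 0.00394/(21.9·31.3) = 5.748×10^-6 K/W
  R_expanded polystyrene = L/(kA) = 0.0469/(0.0334·31.3) = 0.04486 K/W
ΣR = 0.04487 K/W
ΔT = Q·ΣR = 854 × 0.04487 = 38.32 K
Heat flows inward, so T_out = T_in + ΔT = -16.5 + 38.32 = 21.8 °C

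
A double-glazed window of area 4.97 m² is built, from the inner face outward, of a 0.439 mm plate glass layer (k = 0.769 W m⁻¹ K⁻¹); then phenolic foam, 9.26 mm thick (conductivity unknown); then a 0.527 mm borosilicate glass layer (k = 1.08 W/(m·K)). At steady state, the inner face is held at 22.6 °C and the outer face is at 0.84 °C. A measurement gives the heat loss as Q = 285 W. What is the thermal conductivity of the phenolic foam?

ΣR = ΔT/Q = |22.6 − 0.84|/285 = 0.07635 K/W
Known resistances:
  R_plate glass = L/(kA) = 4.39×10^-4/(0.769·4.97) = 1.149×10^-4 K/W
  R_borosilicate glass = L/(kA) = 5.27×10^-4/(1.08·4.97) = 9.818×10^-5 K/W
R_phenolic foam = ΣR − ΣR_known = 0.07635 − 2.131×10^-4 = 0.07614 K/W
L/(kA) = 0.07614 ⇒ k = 0.00926/(0.07614·4.97) = 0.0245 W/m·K

k = 0.0245 W/m·K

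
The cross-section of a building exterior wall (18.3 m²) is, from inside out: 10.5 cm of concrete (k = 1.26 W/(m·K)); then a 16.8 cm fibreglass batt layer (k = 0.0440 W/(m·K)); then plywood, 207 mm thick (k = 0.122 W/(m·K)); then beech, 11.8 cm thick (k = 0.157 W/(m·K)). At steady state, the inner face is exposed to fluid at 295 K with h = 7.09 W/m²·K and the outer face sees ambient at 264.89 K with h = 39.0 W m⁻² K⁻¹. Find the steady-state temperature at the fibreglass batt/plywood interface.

Treat each layer as a resistance in series:
  R_conv,in = 1/(hA) = 1/(7.09·18.3) = 0.007707 K/W
  R_concrete = L/(kA) = 0.105/(1.26·18.3) = 0.004554 K/W
  R_fibreglass batt = L/(kA) = 0.168/(0.0440·18.3) = 0.2086 K/W
  R_plywood = L/(kA) = 0.207/(0.122·18.3) = 0.09272 K/W
  R_beech = L/(kA) = 0.118/(0.157·18.3) = 0.04107 K/W
  R_conv,out = 1/(hA) = 1/(39.0·18.3) = 0.001401 K/W
ΣR = 0.007707 + 0.004554 + 0.2086 + 0.09272 + 0.04107 + 0.001401 = 0.3561 K/W
Q = ΔT/ΣR = (295 K − 264.89 K)/0.3561 = 84.55 W
From the inner boundary to the fibreglass batt/plywood interface, ΣR_partial = 0.2209 K/W.
T_interface = T_in − Q·ΣR_partial = 295 K − (84.55)(0.2209) = 276.32 K

T = 276.32 K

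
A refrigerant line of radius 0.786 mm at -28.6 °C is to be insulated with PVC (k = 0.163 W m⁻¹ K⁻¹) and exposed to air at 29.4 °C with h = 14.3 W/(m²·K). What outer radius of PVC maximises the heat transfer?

r_cr = 1.14 cm

For a cylinder, r_cr = k_ins/h = 0.163/14.3 = 0.0114 m = 1.14 cm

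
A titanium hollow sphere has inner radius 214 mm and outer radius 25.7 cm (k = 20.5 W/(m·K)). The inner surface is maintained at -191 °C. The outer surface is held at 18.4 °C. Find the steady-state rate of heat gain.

Q = 69.0 kW

Q = 4πk·ΔT/(1/r₁ − 1/r₂) = 4π × 20.5 × 209.4 / (1/0.214 − 1/0.257) = 69000 W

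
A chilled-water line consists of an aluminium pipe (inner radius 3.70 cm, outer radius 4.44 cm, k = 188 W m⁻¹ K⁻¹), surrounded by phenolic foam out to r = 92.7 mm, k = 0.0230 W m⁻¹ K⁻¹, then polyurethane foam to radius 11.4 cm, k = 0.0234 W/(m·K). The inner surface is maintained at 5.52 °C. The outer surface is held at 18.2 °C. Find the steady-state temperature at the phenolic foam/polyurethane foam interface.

T = 15.5 °C

Resistance network (inner→outer):
  R'_aluminium = ln(0.0444/0.0370)/(2πk) = 0.1823/(2π·188) = 1.543×10^-4 m·K/W
  R'_phenolic foam = ln(0.0927/0.0444)/(2πk) = 0.7361/(2π·0.0230) = 5.094 m·K/W
  R'_polyurethane foam = ln(0.114/0.0927)/(2πk) = 0.2068/(2π·0.0234) = 1.407 m·K/W
ΣR = 1.543×10^-4 + 5.094 + 1.407 = 6.501 m·K/W
Q' = ΔT/ΣR = (5.52 °C − 18.2 °C)/6.501 = -1.950 W/m
From the inner boundary to the phenolic foam/polyurethane foam interface, ΣR_partial = 5.094 m·K/W.
T_interface = T_in − Q'·ΣR_partial = 5.52 °C − (-1.950)(5.094) = 15.5 °C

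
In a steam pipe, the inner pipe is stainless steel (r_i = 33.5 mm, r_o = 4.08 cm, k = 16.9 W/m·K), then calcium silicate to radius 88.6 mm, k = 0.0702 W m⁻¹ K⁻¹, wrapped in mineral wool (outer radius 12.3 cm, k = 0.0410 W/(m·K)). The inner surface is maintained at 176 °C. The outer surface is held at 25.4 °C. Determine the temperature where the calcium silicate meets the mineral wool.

Treat each layer as a resistance in series:
  R'_stainless steel = ln(0.0408/0.0335)/(2πk) = 0.1971/(2π·16.9) = 0.001857 m·K/W
  R'_calcium silicate = ln(0.0886/0.0408)/(2πk) = 0.7754/(2π·0.0702) = 1.758 m·K/W
  R'_mineral wool = ln(0.123/0.0886)/(2πk) = 0.3281/(2π·0.0410) = 1.273 m·K/W
ΣR = 0.001857 + 1.758 + 1.273 = 3.033 m·K/W
Q' = ΔT/ΣR = (176 °C − 25.4 °C)/3.033 = 49.65 W/m
From the inner boundary to the calcium silicate/mineral wool interface, ΣR_partial = 1.760 m·K/W.
T_interface = T_in − Q'·ΣR_partial = 176 °C − (49.65)(1.760) = 88.6 °C

T = 88.6 °C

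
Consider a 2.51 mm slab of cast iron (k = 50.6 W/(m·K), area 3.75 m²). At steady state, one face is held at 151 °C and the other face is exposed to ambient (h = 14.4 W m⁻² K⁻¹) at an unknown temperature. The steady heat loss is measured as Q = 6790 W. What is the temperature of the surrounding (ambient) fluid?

Sum the resistances:
  R_cast iron = L/(kA) = 0.00251/(50.6·3.75) = 1.323×10^-5 K/W
  R_conv,out = 1/(hA) = 1/(14.4·3.75) = 0.01852 K/W
ΣR = 0.01853 K/W
ΔT = Q·ΣR = 6790 × 0.01853 = 125.8 K
Heat flows outward, so T_out = T_in − ΔT = 151 − 125.8 = 25.2 °C

T_out = 25.2 °C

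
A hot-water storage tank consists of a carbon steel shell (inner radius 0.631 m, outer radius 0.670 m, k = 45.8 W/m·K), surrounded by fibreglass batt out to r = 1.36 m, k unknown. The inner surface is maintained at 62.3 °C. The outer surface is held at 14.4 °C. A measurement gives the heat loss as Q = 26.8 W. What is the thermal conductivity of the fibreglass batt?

ΣR = ΔT/Q = |62.3 − 14.4|/26.8 = 1.787 K/W
Known resistances:
  R_carbon steel = (1/0.631 − 1/0.670)/(4πk) = 0.09225/(4π·45.8) = 1.603×10^-4 K/W
R_fibreglass batt = ΣR − ΣR_known = 1.787 − 1.603×10^-4 = 1.787 K/W
(1/r₁−1/r₂)/(4πk) = 1.787 ⇒ k = 0.7572/(4π·1.787) = 0.0337 W/m·K

k = 0.0337 W/m·K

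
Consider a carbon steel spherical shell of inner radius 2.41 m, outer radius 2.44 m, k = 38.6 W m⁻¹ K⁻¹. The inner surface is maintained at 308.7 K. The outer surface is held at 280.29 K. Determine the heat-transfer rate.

Q = 4πk·ΔT/(1/r₁ − 1/r₂) = 4π × 38.6 × 28.41 / (1/2.41 − 1/2.44) = 2.70×10^6 W

Q = 2700 kW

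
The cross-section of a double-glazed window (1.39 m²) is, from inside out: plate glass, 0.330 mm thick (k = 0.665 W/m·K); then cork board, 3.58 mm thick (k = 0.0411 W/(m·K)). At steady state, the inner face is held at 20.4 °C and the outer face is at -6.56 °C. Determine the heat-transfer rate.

Treat each layer as a resistance in series:
  R_plate glass = L/(kA) = 3.30×10^-4/(0.665·1.39) = 3.570×10^-4 K/W
  R_cork board = L/(kA) = 0.00358/(0.0411·1.39) = 0.06267 K/W
ΣR = 3.570×10^-4 + 0.06267 = 0.06303 K/W
Q = ΔT/ΣR = (20.4 °C − -6.56 °C)/0.06303 = 428 W

Q = 428 W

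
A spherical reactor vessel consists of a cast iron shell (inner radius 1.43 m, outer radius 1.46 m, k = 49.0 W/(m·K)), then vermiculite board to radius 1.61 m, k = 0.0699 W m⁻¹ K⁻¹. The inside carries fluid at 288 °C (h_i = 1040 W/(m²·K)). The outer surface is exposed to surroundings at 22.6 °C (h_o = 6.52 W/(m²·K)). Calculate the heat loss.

Series thermal resistances, inner to outer:
  R_conv,in = 1/(4πr²h) = 1/(4π·1.43²·1040) = 3.742×10^-5 K/W
  R_cast iron = (1/1.43 − 1/1.46)/(4πk) = 0.01437/(4π·49.0) = 2.334×10^-5 K/W
  R_vermiculite board = (1/1.46 − 1/1.61)/(4πk) = 0.06381/(4π·0.0699) = 0.07265 K/W
  R_conv,out = 1/(4πr²h) = 1/(4π·1.61²·6.52) = 0.004709 K/W
ΣR = 3.742×10^-5 + 2.334×10^-5 + 0.07265 + 0.004709 = 0.07742 K/W
Q = ΔT/ΣR = (288 °C − 22.6 °C)/0.07742 = 3430 W

Q = 3.43 kW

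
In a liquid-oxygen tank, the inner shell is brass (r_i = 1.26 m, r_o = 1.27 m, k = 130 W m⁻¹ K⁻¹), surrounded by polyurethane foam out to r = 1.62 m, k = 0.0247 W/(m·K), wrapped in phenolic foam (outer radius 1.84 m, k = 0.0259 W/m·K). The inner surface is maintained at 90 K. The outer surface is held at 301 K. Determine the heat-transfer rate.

Q = 272 W

Treat each layer as a resistance in series:
  R_brass = (1/1.26 − 1/1.27)/(4πk) = 0.006249/(4π·130) = 3.825×10^-6 K/W
  R_polyurethane foam = (1/1.27 − 1/1.62)/(4πk) = 0.1701/(4π·0.0247) = 0.5481 K/W
  R_phenolic foam = (1/1.62 − 1/1.84)/(4πk) = 0.07381/(4π·0.0259) = 0.2268 K/W
ΣR = 3.825×10^-6 + 0.5481 + 0.2268 = 0.7749 K/W
Q = ΔT/ΣR = (90 K − 301 K)/0.7749 = -272 W
(Negative Q ⇒ heat flows inward; heat gain = 272 W.)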